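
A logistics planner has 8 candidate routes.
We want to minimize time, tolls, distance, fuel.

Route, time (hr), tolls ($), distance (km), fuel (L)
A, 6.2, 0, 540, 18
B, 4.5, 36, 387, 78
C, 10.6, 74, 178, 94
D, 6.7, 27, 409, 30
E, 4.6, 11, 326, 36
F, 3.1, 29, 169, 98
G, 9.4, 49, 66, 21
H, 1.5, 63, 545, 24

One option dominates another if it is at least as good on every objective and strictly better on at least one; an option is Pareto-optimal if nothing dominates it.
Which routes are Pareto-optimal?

A: not dominated (best tolls).
B: not dominated.
C: dominated by G (time 9.4≤10.6, tolls 49≤74, distance 66≤178, fuel 21≤94).
D: not dominated.
E: not dominated.
F: not dominated.
G: not dominated (best distance).
H: not dominated (best time).

A, B, D, E, F, G, H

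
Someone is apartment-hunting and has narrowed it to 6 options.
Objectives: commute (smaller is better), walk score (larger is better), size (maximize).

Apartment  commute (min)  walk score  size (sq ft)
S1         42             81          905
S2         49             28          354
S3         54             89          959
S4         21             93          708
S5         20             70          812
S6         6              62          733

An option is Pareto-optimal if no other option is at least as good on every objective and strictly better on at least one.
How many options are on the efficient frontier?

5

S1: not dominated.
S2: dominated by S1 (commute 42≤49, walk score 81≥28, size 905≥354).
S3: not dominated (best size).
S4: not dominated (best walk score).
S5: not dominated.
S6: not dominated (best commute).
Pareto-optimal: S1, S3, S4, S5, S6 → 5.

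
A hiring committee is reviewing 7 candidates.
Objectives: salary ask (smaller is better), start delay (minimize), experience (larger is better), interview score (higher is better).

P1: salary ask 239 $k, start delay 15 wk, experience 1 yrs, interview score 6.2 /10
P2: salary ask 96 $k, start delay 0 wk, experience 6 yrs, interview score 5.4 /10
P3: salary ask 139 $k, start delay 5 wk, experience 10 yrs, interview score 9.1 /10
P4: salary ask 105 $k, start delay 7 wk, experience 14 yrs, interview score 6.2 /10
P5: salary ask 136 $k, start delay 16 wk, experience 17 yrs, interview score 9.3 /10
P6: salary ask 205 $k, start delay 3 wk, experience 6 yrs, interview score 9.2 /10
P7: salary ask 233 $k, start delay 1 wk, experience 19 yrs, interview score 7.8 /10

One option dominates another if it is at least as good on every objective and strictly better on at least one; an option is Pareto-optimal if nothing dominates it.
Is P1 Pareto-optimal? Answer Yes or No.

No

P3 vs P1: salary ask 139≤239, start delay 5≤15, experience 10≥1, interview score 9.1≥6.2 — P3 is at least as good on every objective and strictly better on at least one, so P3 dominates P1.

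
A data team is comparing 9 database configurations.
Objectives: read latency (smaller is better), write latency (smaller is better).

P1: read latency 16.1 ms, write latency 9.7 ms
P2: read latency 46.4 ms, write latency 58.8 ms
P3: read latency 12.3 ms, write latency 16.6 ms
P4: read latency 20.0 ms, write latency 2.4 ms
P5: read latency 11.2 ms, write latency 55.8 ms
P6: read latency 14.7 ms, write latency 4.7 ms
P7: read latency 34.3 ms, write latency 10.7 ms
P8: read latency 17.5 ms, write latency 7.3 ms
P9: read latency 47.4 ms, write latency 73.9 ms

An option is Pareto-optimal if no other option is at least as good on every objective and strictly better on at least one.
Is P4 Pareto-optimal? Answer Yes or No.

Yes

P1: worse on write latency (9.7 vs 2.4).
P2: worse on read latency (46.4 vs 20.0).
P3: worse on write latency (16.6 vs 2.4).
P5: worse on write latency (55.8 vs 2.4).
P6: worse on write latency (4.7 vs 2.4).
P7: worse on read latency (34.3 vs 20.0).
P8: worse on write latency (7.3 vs 2.4).
P9: worse on read latency (47.4 vs 20.0).
No option is at least as good as P4 on every objective and strictly better on one.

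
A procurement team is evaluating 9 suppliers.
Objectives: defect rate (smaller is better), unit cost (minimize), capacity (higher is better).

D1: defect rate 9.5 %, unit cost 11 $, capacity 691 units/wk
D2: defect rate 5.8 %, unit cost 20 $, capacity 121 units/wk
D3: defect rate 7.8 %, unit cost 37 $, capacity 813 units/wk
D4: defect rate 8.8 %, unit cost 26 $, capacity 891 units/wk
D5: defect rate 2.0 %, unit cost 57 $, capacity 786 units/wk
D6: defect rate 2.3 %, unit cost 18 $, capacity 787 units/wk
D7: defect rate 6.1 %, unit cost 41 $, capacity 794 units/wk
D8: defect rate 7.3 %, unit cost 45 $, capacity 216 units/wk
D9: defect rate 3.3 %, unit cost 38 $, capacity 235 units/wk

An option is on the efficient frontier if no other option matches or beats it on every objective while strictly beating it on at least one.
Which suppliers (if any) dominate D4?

none

D1: worse on defect rate (9.5 vs 8.8).
D2: worse on capacity (121 vs 891).
D3: worse on unit cost (37 vs 26).
D5: worse on unit cost (57 vs 26).
D6: worse on capacity (787 vs 891).
D7: worse on unit cost (41 vs 26).
D8: worse on unit cost (45 vs 26).
D9: worse on unit cost (38 vs 26).
No option dominates D4.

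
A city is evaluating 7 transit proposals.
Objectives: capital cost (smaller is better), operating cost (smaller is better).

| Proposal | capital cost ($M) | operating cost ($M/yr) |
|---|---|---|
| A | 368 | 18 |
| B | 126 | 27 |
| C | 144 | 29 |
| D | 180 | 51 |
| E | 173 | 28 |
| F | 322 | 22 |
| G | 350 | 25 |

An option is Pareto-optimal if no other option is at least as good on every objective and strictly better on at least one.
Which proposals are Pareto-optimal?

A: not dominated (best operating cost).
B: not dominated (best capital cost).
C: dominated by B (capital cost 126≤144, operating cost 27≤29).
D: dominated by B (capital cost 126≤180, operating cost 27≤51).
E: dominated by B (capital cost 126≤173, operating cost 27≤28).
F: not dominated.
G: dominated by F (capital cost 322≤350, operating cost 22≤25).

A, B, F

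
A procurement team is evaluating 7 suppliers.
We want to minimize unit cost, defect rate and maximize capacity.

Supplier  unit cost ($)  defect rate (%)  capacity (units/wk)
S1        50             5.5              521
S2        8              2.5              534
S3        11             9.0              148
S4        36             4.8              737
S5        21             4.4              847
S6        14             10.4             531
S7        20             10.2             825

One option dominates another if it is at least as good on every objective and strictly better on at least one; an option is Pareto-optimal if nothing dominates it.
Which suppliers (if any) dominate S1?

S2: unit cost 8≤50, defect rate 2.5≤5.5, capacity 534≥521 — dominates S1.
S4: unit cost 36≤50, defect rate 4.8≤5.5, capacity 737≥521 — dominates S1.
S5: unit cost 21≤50, defect rate 4.4≤5.5, capacity 847≥521 — dominates S1.
Others (S3, S6, S7) are each worse than S1 on at least one objective.

S2, S4, S5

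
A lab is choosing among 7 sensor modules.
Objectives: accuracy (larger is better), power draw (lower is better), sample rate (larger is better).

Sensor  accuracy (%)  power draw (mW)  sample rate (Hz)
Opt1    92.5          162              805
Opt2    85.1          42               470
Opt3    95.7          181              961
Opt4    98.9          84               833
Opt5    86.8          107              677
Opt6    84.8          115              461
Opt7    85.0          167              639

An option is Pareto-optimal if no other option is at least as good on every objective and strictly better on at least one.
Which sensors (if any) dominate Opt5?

Opt4: accuracy 98.9≥86.8, power draw 84≤107, sample rate 833≥677 — dominates Opt5.
Others (Opt1, Opt2, Opt3, Opt6, Opt7) are each worse than Opt5 on at least one objective.

Opt4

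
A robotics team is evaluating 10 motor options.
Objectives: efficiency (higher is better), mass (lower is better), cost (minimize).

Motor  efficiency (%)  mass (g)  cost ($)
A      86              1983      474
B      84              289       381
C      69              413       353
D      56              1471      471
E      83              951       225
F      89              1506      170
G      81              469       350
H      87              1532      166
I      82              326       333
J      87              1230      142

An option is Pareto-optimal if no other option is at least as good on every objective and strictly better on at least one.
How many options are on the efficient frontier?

A: dominated by F (efficiency 89≥86, mass 1506≤1983, cost 170≤474).
B: not dominated (best mass).
C: dominated by I (efficiency 82≥69, mass 326≤413, cost 333≤353).
D: dominated by B (efficiency 84≥56, mass 289≤1471, cost 381≤471).
E: not dominated.
F: not dominated (best efficiency).
G: dominated by I (efficiency 82≥81, mass 326≤469, cost 333≤350).
H: dominated by J (efficiency 87≥87, mass 1230≤1532, cost 142≤166).
I: not dominated.
J: not dominated (best cost).
Pareto-optimal: B, E, F, I, J → 5.

5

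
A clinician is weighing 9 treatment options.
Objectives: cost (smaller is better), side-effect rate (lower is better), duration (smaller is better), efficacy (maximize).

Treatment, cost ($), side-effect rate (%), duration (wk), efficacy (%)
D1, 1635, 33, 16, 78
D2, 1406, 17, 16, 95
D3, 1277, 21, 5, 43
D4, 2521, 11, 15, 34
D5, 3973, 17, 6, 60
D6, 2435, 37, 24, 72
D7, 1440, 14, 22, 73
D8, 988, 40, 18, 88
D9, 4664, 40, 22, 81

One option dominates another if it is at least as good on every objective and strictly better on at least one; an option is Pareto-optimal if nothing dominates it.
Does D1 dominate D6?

Yes

D1 vs D6: cost 1635≤2435, side-effect rate 33≤37, duration 16≤24, efficacy 78≥72 — D1 is at least as good on every objective with at least one strict improvement.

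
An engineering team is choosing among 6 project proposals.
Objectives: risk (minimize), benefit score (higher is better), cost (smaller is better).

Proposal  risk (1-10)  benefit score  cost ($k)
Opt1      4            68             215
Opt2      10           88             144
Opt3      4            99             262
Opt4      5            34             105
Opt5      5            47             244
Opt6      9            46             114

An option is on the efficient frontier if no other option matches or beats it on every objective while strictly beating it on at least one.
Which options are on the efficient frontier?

Opt1, Opt2, Opt3, Opt4, Opt6

Opt1: not dominated.
Opt2: not dominated.
Opt3: not dominated (best benefit score).
Opt4: not dominated (best cost).
Opt5: dominated by Opt1 (risk 4≤5, benefit score 68≥47, cost 215≤244).
Opt6: not dominated.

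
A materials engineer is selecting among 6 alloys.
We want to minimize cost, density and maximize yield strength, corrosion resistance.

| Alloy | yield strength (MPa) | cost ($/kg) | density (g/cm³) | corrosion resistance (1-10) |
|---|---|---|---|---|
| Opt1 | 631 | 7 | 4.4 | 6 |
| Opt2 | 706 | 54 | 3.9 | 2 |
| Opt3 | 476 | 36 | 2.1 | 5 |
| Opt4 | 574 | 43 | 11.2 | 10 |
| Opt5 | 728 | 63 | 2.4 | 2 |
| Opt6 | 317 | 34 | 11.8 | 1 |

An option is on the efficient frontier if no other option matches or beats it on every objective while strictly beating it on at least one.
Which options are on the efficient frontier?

Opt1, Opt2, Opt3, Opt4, Opt5

Opt1: not dominated (best cost).
Opt2: not dominated.
Opt3: not dominated (best density).
Opt4: not dominated (best corrosion resistance).
Opt5: not dominated (best yield strength).
Opt6: dominated by Opt1 (yield strength 631≥317, cost 7≤34, density 4.4≤11.8, corrosion resistance 6≥1).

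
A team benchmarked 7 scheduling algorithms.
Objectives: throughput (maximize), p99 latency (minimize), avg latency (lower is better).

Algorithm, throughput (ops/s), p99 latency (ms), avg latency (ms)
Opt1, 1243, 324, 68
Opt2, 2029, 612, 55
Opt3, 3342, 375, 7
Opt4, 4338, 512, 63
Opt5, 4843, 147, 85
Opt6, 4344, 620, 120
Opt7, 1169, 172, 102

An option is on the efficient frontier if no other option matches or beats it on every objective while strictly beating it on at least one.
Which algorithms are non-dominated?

Opt1, Opt3, Opt4, Opt5

Opt1: not dominated.
Opt2: dominated by Opt3 (throughput 3342≥2029, p99 latency 375≤612, avg latency 7≤55).
Opt3: not dominated (best avg latency).
Opt4: not dominated.
Opt5: not dominated (best throughput).
Opt6: dominated by Opt5 (throughput 4843≥4344, p99 latency 147≤620, avg latency 85≤120).
Opt7: dominated by Opt5 (throughput 4843≥1169, p99 latency 147≤172, avg latency 85≤102).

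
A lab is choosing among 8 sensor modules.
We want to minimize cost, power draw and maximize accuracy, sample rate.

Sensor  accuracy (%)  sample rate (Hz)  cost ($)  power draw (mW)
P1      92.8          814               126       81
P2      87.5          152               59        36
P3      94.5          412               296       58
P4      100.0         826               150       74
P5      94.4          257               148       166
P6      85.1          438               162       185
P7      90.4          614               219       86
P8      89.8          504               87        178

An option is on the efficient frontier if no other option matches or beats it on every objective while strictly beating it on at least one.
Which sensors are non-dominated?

P1, P2, P3, P4, P5, P8

P1: not dominated.
P2: not dominated (best cost).
P3: not dominated.
P4: not dominated (best accuracy).
P5: not dominated.
P6: dominated by P1 (accuracy 92.8≥85.1, sample rate 814≥438, cost 126≤162, power draw 81≤185).
P7: dominated by P1 (accuracy 92.8≥90.4, sample rate 814≥614, cost 126≤219, power draw 81≤86).
P8: not dominated.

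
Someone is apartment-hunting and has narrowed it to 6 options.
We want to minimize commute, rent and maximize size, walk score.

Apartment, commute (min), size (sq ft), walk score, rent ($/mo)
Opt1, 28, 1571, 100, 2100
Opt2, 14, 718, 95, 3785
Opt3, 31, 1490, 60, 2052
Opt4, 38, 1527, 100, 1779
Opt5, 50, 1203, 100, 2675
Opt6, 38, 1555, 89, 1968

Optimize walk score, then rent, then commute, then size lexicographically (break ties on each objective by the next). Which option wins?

Opt4

First maximize walk score: best is 100, kept {Opt1, Opt4, Opt5}.
Then minimize rent: best is 1779, kept {Opt4}.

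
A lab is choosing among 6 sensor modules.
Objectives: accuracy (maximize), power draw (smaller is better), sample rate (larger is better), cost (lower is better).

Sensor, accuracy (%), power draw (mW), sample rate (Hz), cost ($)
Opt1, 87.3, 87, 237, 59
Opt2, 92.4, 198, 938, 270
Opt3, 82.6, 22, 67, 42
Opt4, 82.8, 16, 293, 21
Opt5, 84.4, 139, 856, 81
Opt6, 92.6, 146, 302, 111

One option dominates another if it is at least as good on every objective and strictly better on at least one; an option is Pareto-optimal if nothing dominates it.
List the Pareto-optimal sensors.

Opt1, Opt2, Opt4, Opt5, Opt6

Opt1: not dominated.
Opt2: not dominated (best sample rate).
Opt3: dominated by Opt4 (accuracy 82.8≥82.6, power draw 16≤22, sample rate 293≥67, cost 21≤42).
Opt4: not dominated (best power draw).
Opt5: not dominated.
Opt6: not dominated (best accuracy).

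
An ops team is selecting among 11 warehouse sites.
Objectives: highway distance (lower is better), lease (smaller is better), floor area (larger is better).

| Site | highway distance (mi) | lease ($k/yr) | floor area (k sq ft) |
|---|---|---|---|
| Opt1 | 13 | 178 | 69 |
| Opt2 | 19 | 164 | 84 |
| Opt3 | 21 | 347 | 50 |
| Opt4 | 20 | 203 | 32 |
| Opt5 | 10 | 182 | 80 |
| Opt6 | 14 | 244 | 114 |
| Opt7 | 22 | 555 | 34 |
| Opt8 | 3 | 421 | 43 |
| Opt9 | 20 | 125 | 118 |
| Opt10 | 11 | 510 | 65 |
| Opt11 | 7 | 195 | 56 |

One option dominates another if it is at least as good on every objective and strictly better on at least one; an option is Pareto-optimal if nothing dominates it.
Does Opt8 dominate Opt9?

Opt8 vs Opt9: Opt8 is worse on lease (421 vs 125), so it does not dominate Opt9.

No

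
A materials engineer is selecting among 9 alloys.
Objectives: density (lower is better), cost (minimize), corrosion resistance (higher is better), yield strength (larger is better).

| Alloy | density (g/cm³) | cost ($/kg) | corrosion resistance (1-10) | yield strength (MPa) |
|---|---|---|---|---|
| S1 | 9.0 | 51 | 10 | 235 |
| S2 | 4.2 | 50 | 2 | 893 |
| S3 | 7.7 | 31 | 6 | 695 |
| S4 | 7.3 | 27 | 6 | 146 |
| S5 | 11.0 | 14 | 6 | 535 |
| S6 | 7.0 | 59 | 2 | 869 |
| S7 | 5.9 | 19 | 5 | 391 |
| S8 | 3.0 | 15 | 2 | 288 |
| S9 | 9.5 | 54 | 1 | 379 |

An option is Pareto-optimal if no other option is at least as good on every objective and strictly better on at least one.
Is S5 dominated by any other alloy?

S1: worse on cost (51 vs 14).
S2: worse on cost (50 vs 14).
S3: worse on cost (31 vs 14).
S4: worse on cost (27 vs 14).
S6: worse on cost (59 vs 14).
S7: worse on cost (19 vs 14).
S8: worse on cost (15 vs 14).
S9: worse on cost (54 vs 14).
No option is at least as good as S5 on every objective and strictly better on one.

No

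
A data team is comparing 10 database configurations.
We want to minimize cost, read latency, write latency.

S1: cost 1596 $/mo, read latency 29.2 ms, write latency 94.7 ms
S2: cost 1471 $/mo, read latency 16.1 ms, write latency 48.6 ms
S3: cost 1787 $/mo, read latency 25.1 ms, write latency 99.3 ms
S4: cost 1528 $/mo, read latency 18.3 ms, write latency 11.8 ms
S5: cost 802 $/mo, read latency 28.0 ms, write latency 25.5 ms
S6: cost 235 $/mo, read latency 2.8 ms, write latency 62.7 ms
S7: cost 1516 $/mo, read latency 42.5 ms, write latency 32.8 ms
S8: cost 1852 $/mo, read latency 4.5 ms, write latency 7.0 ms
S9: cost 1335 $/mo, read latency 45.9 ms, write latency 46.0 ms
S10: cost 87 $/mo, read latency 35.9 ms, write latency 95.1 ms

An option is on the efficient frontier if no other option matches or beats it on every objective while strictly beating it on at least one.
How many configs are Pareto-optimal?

6

S1: dominated by S2 (cost 1471≤1596, read latency 16.1≤29.2, write latency 48.6≤94.7).
S2: not dominated.
S3: dominated by S2 (cost 1471≤1787, read latency 16.1≤25.1, write latency 48.6≤99.3).
S4: not dominated.
S5: not dominated.
S6: not dominated (best read latency).
S7: dominated by S5 (cost 802≤1516, read latency 28.0≤42.5, write latency 25.5≤32.8).
S8: not dominated (best write latency).
S9: dominated by S5 (cost 802≤1335, read latency 28.0≤45.9, write latency 25.5≤46.0).
S10: not dominated (best cost).
Pareto-optimal: S2, S4, S5, S6, S8, S10 → 6.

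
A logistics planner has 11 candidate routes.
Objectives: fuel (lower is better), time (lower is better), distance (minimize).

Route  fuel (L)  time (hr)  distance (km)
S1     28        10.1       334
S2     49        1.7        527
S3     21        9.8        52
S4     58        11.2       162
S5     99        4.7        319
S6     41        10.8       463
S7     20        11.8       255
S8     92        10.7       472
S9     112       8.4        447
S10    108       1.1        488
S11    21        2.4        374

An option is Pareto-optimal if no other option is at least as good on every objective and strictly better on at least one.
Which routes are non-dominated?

S2, S3, S5, S7, S10, S11

S1: dominated by S3 (fuel 21≤28, time 9.8≤10.1, distance 52≤334).
S2: not dominated.
S3: not dominated (best distance).
S4: dominated by S3 (fuel 21≤58, time 9.8≤11.2, distance 52≤162).
S5: not dominated.
S6: dominated by S1 (fuel 28≤41, time 10.1≤10.8, distance 334≤463).
S7: not dominated (best fuel).
S8: dominated by S1 (fuel 28≤92, time 10.1≤10.7, distance 334≤472).
S9: dominated by S5 (fuel 99≤112, time 4.7≤8.4, distance 319≤447).
S10: not dominated (best time).
S11: not dominated.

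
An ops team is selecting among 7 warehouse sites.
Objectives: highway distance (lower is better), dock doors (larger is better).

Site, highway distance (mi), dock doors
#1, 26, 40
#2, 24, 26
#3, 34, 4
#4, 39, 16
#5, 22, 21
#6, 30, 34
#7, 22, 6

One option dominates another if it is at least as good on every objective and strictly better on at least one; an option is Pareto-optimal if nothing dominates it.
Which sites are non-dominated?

#1: not dominated (best dock doors).
#2: not dominated.
#3: dominated by #1 (highway distance 26≤34, dock doors 40≥4).
#4: dominated by #1 (highway distance 26≤39, dock doors 40≥16).
#5: not dominated.
#6: dominated by #1 (highway distance 26≤30, dock doors 40≥34).
#7: dominated by #5 (highway distance 22≤22, dock doors 21≥6).

#1, #2, #5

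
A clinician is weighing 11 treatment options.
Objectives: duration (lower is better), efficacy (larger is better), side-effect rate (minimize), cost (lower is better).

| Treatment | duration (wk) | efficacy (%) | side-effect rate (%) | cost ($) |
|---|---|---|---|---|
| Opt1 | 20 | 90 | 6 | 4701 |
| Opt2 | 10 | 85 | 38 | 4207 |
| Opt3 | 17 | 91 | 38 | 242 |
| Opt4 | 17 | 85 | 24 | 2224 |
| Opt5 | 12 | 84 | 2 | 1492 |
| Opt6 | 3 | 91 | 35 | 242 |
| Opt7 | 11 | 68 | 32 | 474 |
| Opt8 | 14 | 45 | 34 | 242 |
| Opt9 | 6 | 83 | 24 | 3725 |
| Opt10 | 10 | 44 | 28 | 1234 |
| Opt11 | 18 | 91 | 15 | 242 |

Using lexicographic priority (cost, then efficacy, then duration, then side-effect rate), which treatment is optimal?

First minimize cost: best is 242, kept {Opt3, Opt6, Opt8, Opt11}.
Then maximize efficacy: best is 91, kept {Opt3, Opt6, Opt11}.
Then minimize duration: best is 3, kept {Opt6}.

Opt6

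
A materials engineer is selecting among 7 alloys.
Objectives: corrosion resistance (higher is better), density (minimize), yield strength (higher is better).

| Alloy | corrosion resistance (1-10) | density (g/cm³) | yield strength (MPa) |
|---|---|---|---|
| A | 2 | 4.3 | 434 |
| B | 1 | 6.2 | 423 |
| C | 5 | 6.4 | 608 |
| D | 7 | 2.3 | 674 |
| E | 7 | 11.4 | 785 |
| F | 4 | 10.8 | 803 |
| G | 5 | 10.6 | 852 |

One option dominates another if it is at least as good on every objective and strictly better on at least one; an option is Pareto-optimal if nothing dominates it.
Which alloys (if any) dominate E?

none

A: worse on corrosion resistance (2 vs 7).
B: worse on corrosion resistance (1 vs 7).
C: worse on corrosion resistance (5 vs 7).
D: worse on yield strength (674 vs 785).
F: worse on corrosion resistance (4 vs 7).
G: worse on corrosion resistance (5 vs 7).
No option dominates E.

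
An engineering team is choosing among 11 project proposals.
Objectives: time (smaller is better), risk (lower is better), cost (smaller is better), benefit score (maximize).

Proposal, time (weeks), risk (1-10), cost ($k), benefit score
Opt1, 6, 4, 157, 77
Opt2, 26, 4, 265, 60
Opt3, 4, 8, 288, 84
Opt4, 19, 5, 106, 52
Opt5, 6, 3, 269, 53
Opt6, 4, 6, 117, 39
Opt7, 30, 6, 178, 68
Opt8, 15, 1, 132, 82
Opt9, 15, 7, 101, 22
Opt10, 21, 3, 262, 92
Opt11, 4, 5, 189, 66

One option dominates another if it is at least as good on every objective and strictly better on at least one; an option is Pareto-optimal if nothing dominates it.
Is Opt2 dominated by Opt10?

Opt10 vs Opt2: time 21≤26, risk 3≤4, cost 262≤265, benefit score 92≥60 — Opt10 is at least as good on every objective with at least one strict improvement.

Yes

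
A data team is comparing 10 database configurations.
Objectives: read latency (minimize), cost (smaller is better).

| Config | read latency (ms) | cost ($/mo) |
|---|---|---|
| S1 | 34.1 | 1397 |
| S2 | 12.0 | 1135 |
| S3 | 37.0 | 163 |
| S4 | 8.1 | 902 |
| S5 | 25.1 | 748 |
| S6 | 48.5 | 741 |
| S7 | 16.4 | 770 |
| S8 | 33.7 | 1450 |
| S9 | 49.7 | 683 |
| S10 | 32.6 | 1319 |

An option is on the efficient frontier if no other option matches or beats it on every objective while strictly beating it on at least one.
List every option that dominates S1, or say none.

S2, S4, S5, S7, S10

S2: read latency 12.0≤34.1, cost 1135≤1397 — dominates S1.
S4: read latency 8.1≤34.1, cost 902≤1397 — dominates S1.
S5: read latency 25.1≤34.1, cost 748≤1397 — dominates S1.
S7: read latency 16.4≤34.1, cost 770≤1397 — dominates S1.
S10: read latency 32.6≤34.1, cost 1319≤1397 — dominates S1.
Others (S3, S6, S8, S9) are each worse than S1 on at least one objective.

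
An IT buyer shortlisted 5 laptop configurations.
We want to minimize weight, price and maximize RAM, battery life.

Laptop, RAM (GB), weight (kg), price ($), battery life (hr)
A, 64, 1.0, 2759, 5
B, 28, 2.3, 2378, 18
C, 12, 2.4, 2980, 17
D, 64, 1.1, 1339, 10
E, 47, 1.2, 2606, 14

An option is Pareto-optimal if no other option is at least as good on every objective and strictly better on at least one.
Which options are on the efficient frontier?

A: not dominated (best weight).
B: not dominated (best battery life).
C: dominated by B (RAM 28≥12, weight 2.3≤2.4, price 2378≤2980, battery life 18≥17).
D: not dominated (best price).
E: not dominated.

A, B, D, E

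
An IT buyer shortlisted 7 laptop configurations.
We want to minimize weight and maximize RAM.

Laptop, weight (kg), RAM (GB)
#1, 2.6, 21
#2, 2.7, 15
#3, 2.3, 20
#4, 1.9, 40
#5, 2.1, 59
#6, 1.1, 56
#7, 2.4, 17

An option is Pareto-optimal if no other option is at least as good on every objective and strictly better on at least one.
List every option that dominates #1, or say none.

#4: weight 1.9≤2.6, RAM 40≥21 — dominates #1.
#5: weight 2.1≤2.6, RAM 59≥21 — dominates #1.
#6: weight 1.1≤2.6, RAM 56≥21 — dominates #1.
Others (#2, #3, #7) are each worse than #1 on at least one objective.

#4, #5, #6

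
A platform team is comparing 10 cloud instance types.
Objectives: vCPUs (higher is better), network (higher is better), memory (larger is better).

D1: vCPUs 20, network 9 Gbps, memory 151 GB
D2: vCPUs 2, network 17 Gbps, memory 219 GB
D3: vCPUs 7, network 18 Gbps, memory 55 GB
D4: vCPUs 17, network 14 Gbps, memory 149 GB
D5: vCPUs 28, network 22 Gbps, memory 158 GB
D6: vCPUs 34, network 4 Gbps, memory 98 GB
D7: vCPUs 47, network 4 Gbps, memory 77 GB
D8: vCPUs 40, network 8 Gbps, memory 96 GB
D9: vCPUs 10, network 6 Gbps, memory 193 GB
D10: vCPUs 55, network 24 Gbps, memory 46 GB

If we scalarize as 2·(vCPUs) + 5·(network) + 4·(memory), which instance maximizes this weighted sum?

D1: 2·20 + 5·9 + 4·151 = 689
D2: 2·2 + 5·17 + 4·219 = 965
D3: 2·7 + 5·18 + 4·55 = 324
D4: 2·17 + 5·14 + 4·149 = 700
D5: 2·28 + 5·22 + 4·158 = 798
D6: 2·34 + 5·4 + 4·98 = 480
D7: 2·47 + 5·4 + 4·77 = 422
D8: 2·40 + 5·8 + 4·96 = 504
D9: 2·10 + 5·6 + 4·193 = 822
D10: 2·55 + 5·24 + 4·46 = 414
Highest: D2 at 965.

D2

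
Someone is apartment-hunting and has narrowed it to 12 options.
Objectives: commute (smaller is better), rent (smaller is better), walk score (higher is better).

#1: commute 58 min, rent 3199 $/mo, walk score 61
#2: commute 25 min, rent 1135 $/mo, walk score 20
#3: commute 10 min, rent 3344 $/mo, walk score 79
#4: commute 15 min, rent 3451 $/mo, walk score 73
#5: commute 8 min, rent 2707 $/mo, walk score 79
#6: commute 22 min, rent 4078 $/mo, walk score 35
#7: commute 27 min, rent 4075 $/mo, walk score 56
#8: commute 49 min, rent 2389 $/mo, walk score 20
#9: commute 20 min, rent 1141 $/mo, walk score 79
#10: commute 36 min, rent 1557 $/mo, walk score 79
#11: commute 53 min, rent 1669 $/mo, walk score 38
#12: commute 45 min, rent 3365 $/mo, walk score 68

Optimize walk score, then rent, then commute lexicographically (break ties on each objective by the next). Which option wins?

First maximize walk score: best is 79, kept {#3, #5, #9, #10}.
Then minimize rent: best is 1141, kept {#9}.

#9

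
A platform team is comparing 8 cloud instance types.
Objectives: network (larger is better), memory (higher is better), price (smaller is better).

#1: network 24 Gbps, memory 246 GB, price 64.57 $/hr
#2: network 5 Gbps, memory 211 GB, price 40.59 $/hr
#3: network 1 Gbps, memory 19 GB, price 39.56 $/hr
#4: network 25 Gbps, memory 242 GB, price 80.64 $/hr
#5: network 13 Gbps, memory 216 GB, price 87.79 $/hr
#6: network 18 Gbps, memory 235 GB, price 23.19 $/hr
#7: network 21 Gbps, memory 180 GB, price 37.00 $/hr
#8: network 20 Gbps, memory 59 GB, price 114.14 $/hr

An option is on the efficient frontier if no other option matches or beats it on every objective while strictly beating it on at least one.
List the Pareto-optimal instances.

#1: not dominated (best memory).
#2: dominated by #6 (network 18≥5, memory 235≥211, price 23.19≤40.59).
#3: dominated by #6 (network 18≥1, memory 235≥19, price 23.19≤39.56).
#4: not dominated (best network).
#5: dominated by #1 (network 24≥13, memory 246≥216, price 64.57≤87.79).
#6: not dominated (best price).
#7: not dominated.
#8: dominated by #1 (network 24≥20, memory 246≥59, price 64.57≤114.14).

#1, #4, #6, #7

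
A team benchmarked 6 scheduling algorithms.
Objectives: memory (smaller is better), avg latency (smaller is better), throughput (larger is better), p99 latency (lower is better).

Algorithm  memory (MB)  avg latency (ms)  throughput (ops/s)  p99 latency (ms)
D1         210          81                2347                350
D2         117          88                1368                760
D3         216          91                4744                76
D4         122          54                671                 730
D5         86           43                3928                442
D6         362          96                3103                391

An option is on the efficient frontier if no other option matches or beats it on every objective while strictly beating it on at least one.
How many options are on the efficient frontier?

3

D1: not dominated.
D2: dominated by D5 (memory 86≤117, avg latency 43≤88, throughput 3928≥1368, p99 latency 442≤760).
D3: not dominated (best throughput).
D4: dominated by D5 (memory 86≤122, avg latency 43≤54, throughput 3928≥671, p99 latency 442≤730).
D5: not dominated (best memory).
D6: dominated by D3 (memory 216≤362, avg latency 91≤96, throughput 4744≥3103, p99 latency 76≤391).
Pareto-optimal: D1, D3, D5 → 3.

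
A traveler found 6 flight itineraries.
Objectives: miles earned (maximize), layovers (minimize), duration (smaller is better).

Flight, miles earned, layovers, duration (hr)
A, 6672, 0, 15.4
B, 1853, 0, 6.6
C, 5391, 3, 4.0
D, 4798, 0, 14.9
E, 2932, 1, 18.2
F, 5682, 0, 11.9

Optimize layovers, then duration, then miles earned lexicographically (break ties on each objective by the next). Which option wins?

B

First minimize layovers: best is 0, kept {A, B, D, F}.
Then minimize duration: best is 6.6, kept {B}.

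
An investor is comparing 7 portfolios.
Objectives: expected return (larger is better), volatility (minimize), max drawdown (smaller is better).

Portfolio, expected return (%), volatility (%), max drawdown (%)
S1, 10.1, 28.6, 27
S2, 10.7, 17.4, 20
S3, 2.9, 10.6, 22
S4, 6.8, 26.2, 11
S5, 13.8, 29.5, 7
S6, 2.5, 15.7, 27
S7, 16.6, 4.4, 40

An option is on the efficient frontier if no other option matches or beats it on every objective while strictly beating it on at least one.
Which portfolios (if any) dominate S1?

S2

S2: expected return 10.7≥10.1, volatility 17.4≤28.6, max drawdown 20≤27 — dominates S1.
Others (S3, S4, S5, S6, S7) are each worse than S1 on at least one objective.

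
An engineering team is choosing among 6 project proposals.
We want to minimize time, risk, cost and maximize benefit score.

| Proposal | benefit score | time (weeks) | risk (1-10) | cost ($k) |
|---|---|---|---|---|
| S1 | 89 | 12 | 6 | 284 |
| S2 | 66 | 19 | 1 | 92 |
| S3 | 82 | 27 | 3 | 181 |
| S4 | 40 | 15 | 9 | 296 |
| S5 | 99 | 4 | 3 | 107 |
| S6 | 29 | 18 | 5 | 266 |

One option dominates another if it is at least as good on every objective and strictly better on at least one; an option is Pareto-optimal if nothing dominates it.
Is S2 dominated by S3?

No

S3 vs S2: S3 is worse on time (27 vs 19), so it does not dominate S2.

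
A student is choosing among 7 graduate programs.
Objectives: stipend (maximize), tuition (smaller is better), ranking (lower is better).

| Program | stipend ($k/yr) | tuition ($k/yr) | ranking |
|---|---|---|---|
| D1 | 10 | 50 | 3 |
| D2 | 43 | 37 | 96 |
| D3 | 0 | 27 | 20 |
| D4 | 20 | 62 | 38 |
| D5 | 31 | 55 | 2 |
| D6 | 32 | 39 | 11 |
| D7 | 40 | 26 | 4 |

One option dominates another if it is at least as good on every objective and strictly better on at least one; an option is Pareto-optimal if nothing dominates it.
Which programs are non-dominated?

D1: not dominated.
D2: not dominated (best stipend).
D3: dominated by D7 (stipend 40≥0, tuition 26≤27, ranking 4≤20).
D4: dominated by D5 (stipend 31≥20, tuition 55≤62, ranking 2≤38).
D5: not dominated (best ranking).
D6: dominated by D7 (stipend 40≥32, tuition 26≤39, ranking 4≤11).
D7: not dominated (best tuition).

D1, D2, D5, D7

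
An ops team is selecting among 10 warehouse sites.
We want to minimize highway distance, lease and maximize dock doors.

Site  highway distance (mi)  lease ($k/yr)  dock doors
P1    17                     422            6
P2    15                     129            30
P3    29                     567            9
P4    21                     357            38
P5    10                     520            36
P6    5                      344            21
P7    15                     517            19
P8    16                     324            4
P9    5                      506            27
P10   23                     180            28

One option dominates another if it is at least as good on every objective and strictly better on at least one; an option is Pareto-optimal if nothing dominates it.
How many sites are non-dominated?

5

P1: dominated by P2 (highway distance 15≤17, lease 129≤422, dock doors 30≥6).
P2: not dominated (best lease).
P3: dominated by P2 (highway distance 15≤29, lease 129≤567, dock doors 30≥9).
P4: not dominated (best dock doors).
P5: not dominated.
P6: not dominated.
P7: dominated by P2 (highway distance 15≤15, lease 129≤517, dock doors 30≥19).
P8: dominated by P2 (highway distance 15≤16, lease 129≤324, dock doors 30≥4).
P9: not dominated.
P10: dominated by P2 (highway distance 15≤23, lease 129≤180, dock doors 30≥28).
Pareto-optimal: P2, P4, P5, P6, P9 → 5.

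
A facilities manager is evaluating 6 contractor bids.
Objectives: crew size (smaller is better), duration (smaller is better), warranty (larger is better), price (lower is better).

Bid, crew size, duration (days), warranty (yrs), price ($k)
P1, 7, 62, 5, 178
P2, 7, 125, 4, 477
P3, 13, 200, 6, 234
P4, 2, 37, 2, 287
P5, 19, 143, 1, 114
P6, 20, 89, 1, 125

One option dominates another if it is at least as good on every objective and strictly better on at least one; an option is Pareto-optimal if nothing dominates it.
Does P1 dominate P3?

No

P1 vs P3: P1 is worse on warranty (5 vs 6), so it does not dominate P3.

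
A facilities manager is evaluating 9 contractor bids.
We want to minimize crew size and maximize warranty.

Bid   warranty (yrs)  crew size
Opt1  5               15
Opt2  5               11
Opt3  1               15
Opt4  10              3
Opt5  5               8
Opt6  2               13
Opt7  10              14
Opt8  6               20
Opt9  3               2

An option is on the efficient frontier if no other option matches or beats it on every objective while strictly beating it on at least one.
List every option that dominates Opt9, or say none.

Opt1: worse on crew size (15 vs 2).
Opt2: worse on crew size (11 vs 2).
Opt3: worse on warranty (1 vs 3).
Opt4: worse on crew size (3 vs 2).
Opt5: worse on crew size (8 vs 2).
Opt6: worse on warranty (2 vs 3).
Opt7: worse on crew size (14 vs 2).
Opt8: worse on crew size (20 vs 2).
No option dominates Opt9.

none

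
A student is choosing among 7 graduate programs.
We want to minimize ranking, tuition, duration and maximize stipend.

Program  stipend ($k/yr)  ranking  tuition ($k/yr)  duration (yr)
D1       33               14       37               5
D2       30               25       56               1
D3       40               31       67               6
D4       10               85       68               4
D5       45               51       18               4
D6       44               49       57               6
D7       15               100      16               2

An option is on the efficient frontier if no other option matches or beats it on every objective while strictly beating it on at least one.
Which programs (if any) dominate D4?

D2: stipend 30≥10, ranking 25≤85, tuition 56≤68, duration 1≤4 — dominates D4.
D5: stipend 45≥10, ranking 51≤85, tuition 18≤68, duration 4≤4 — dominates D4.
Others (D1, D3, D6, D7) are each worse than D4 on at least one objective.

D2, D5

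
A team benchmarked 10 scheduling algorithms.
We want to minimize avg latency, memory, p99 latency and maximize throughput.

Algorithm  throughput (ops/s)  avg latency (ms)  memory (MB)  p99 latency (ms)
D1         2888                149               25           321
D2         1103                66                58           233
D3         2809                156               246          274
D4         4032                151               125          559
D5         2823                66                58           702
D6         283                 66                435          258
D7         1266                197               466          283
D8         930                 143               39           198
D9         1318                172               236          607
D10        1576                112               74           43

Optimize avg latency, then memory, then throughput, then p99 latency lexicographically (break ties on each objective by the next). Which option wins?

First minimize avg latency: best is 66, kept {D2, D5, D6}.
Then minimize memory: best is 58, kept {D2, D5}.
Then maximize throughput: best is 2823, kept {D5}.

D5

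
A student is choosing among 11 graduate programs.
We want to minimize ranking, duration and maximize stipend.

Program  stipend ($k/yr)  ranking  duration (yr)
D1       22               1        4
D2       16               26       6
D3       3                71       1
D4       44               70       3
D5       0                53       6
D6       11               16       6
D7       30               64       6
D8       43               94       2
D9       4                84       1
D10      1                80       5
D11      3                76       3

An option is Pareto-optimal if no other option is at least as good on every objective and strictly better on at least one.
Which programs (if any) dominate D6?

D1: stipend 22≥11, ranking 1≤16, duration 4≤6 — dominates D6.
Others (D2, D3, D4, D5, D7, D8, D9, D10, D11) are each worse than D6 on at least one objective.

D1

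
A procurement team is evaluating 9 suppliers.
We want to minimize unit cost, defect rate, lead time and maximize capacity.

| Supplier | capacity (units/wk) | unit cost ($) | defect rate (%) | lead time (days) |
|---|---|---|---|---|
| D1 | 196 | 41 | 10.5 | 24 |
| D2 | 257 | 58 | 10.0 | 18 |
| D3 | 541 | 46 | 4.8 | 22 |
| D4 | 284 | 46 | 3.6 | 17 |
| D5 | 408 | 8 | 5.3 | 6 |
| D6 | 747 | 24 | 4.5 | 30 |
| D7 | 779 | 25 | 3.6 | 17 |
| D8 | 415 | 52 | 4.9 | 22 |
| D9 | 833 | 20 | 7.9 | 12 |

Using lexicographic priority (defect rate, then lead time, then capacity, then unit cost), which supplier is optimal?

First minimize defect rate: best is 3.6, kept {D4, D7}.
Then minimize lead time: best is 17, kept {D4, D7}.
Then maximize capacity: best is 779, kept {D7}.

D7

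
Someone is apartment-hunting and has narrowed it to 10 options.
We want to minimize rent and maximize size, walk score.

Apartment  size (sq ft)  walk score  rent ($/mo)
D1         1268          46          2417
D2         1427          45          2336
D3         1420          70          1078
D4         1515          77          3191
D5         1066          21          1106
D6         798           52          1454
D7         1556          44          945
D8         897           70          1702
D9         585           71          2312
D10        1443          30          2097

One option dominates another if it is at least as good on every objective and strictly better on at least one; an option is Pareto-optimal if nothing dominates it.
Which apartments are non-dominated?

D1: dominated by D3 (size 1420≥1268, walk score 70≥46, rent 1078≤2417).
D2: not dominated.
D3: not dominated.
D4: not dominated (best walk score).
D5: dominated by D3 (size 1420≥1066, walk score 70≥21, rent 1078≤1106).
D6: dominated by D3 (size 1420≥798, walk score 70≥52, rent 1078≤1454).
D7: not dominated (best size).
D8: dominated by D3 (size 1420≥897, walk score 70≥70, rent 1078≤1702).
D9: not dominated.
D10: dominated by D7 (size 1556≥1443, walk score 44≥30, rent 945≤2097).

D2, D3, D4, D7, D9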